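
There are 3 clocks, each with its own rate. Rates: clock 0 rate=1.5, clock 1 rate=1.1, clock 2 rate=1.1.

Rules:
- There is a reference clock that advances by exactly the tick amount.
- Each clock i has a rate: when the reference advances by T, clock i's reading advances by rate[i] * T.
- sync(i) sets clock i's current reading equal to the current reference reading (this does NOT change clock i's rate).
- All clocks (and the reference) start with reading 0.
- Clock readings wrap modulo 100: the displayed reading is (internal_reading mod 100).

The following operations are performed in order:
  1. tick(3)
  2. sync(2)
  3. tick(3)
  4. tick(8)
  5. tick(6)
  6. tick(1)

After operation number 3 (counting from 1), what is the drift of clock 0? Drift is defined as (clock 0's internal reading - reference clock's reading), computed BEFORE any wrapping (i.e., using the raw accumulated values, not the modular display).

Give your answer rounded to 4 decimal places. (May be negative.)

Answer: 3.0000

Derivation:
After op 1 tick(3): ref=3.0000 raw=[4.5000 3.3000 3.3000]
After op 2 sync(2): ref=3.0000 raw=[4.5000 3.3000 3.0000]
After op 3 tick(3): ref=6.0000 raw=[9.0000 6.6000 6.3000]
Drift of clock 0 after op 3: 9.0000 - 6.0000 = 3.0000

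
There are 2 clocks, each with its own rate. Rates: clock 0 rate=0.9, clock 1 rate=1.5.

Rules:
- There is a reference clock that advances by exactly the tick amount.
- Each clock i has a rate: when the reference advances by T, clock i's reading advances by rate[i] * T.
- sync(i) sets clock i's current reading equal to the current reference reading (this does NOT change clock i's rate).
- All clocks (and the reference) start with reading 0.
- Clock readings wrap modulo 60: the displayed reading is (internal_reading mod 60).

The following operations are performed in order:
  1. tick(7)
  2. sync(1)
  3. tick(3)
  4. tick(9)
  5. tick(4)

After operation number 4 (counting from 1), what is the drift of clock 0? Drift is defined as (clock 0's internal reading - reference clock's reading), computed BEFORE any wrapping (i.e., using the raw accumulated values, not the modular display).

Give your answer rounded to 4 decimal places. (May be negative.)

After op 1 tick(7): ref=7.0000 raw=[6.3000 10.5000]
After op 2 sync(1): ref=7.0000 raw=[6.3000 7.0000]
After op 3 tick(3): ref=10.0000 raw=[9.0000 11.5000]
After op 4 tick(9): ref=19.0000 raw=[17.1000 25.0000]
Drift of clock 0 after op 4: 17.1000 - 19.0000 = -1.9000

Answer: -1.9000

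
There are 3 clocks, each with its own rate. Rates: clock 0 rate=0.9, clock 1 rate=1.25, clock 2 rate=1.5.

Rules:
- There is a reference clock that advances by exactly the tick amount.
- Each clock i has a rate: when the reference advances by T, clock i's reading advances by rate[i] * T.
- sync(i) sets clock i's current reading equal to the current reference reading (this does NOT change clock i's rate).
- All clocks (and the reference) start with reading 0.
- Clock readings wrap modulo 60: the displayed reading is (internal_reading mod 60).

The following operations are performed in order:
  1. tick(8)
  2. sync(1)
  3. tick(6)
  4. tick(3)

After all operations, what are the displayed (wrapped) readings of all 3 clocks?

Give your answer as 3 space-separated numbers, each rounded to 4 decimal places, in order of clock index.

Answer: 15.3000 19.2500 25.5000

Derivation:
After op 1 tick(8): ref=8.0000 raw=[7.2000 10.0000 12.0000]
After op 2 sync(1): ref=8.0000 raw=[7.2000 8.0000 12.0000]
After op 3 tick(6): ref=14.0000 raw=[12.6000 15.5000 21.0000]
After op 4 tick(3): ref=17.0000 raw=[15.3000 19.2500 25.5000]
Wrap final raw readings (mod 60): 15.3000 mod 60 = 15.3000; 19.2500 mod 60 = 19.2500; 25.5000 mod 60 = 25.5000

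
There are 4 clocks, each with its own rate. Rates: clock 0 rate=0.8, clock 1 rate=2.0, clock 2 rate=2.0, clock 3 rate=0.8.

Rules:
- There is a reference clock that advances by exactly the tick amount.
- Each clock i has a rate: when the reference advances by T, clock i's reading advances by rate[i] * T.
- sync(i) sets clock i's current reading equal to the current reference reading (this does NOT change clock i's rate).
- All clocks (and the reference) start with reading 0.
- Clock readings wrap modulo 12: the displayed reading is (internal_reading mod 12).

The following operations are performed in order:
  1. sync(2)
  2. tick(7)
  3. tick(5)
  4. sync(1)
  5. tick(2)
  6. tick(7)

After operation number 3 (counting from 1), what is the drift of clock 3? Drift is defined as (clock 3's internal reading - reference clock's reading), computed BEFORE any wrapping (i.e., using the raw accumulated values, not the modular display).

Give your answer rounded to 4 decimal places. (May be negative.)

After op 1 sync(2): ref=0.0000 raw=[0.0000 0.0000 0.0000 0.0000]
After op 2 tick(7): ref=7.0000 raw=[5.6000 14.0000 14.0000 5.6000]
After op 3 tick(5): ref=12.0000 raw=[9.6000 24.0000 24.0000 9.6000]
Drift of clock 3 after op 3: 9.6000 - 12.0000 = -2.4000

Answer: -2.4000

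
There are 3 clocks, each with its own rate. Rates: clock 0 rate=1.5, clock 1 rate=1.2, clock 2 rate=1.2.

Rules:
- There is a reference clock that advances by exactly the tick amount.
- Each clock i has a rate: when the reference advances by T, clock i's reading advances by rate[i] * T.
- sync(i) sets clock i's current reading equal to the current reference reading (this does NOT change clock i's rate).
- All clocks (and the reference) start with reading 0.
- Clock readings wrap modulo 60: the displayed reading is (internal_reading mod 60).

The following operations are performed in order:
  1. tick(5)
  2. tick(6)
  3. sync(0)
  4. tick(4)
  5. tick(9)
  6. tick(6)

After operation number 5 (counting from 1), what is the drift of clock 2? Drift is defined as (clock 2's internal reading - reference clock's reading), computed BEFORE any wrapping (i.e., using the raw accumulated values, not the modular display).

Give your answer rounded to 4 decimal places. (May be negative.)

Answer: 4.8000

Derivation:
After op 1 tick(5): ref=5.0000 raw=[7.5000 6.0000 6.0000]
After op 2 tick(6): ref=11.0000 raw=[16.5000 13.2000 13.2000]
After op 3 sync(0): ref=11.0000 raw=[11.0000 13.2000 13.2000]
After op 4 tick(4): ref=15.0000 raw=[17.0000 18.0000 18.0000]
After op 5 tick(9): ref=24.0000 raw=[30.5000 28.8000 28.8000]
Drift of clock 2 after op 5: 28.8000 - 24.0000 = 4.8000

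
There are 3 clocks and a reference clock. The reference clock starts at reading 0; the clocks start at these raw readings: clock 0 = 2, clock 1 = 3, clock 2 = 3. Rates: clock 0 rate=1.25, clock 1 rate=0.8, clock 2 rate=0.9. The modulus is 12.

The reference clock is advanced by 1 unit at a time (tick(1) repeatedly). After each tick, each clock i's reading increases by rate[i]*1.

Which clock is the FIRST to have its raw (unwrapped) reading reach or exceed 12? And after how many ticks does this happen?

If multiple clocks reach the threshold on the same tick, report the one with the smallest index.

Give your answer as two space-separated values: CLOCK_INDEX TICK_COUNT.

Answer: 0 8

Derivation:
clock 0: start=2, rate=1.25, needs 12-2 = 10; ticks = ceil(10/1.25) = ceil(8.0000) = 8; reading at tick 8 = 2 + 1.25*8 = 12.0000
clock 1: start=3, rate=0.8, needs 12-3 = 9; ticks = ceil(9/0.8) = ceil(11.2500) = 12; reading at tick 12 = 3 + 0.8*12 = 12.6000
clock 2: start=3, rate=0.9, needs 12-3 = 9; ticks = ceil(9/0.9) = ceil(10.0000) = 10; reading at tick 10 = 3 + 0.9*10 = 12.0000
Minimum tick count = 8; winners = [0]; smallest index = 0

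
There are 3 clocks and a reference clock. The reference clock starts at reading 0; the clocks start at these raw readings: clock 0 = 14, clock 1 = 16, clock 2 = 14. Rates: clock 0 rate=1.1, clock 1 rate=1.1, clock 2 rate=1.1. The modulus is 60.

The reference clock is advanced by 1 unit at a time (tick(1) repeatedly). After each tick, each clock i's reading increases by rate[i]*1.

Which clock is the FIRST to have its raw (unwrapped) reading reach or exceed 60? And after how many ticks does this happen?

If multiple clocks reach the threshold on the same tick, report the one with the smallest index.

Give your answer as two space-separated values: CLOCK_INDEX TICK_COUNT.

Answer: 1 40

Derivation:
clock 0: start=14, rate=1.1, needs 60-14 = 46; ticks = ceil(46/1.1) = ceil(41.8182) = 42; reading at tick 42 = 14 + 1.1*42 = 60.2000
clock 1: start=16, rate=1.1, needs 60-16 = 44; ticks = ceil(44/1.1) = ceil(40.0000) = 40; reading at tick 40 = 16 + 1.1*40 = 60.0000
clock 2: start=14, rate=1.1, needs 60-14 = 46; ticks = ceil(46/1.1) = ceil(41.8182) = 42; reading at tick 42 = 14 + 1.1*42 = 60.2000
Minimum tick count = 40; winners = [1]; smallest index = 1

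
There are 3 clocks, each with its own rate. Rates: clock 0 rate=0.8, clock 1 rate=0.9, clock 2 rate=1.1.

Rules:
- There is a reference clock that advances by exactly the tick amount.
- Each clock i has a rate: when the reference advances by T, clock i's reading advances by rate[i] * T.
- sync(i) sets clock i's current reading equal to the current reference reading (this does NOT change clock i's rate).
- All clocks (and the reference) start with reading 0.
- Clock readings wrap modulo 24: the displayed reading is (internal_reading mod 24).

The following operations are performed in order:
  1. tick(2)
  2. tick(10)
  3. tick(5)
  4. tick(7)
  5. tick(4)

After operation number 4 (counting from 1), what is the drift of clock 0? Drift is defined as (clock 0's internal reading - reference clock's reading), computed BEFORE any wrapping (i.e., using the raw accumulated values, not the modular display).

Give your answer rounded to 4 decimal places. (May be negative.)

After op 1 tick(2): ref=2.0000 raw=[1.6000 1.8000 2.2000]
After op 2 tick(10): ref=12.0000 raw=[9.6000 10.8000 13.2000]
After op 3 tick(5): ref=17.0000 raw=[13.6000 15.3000 18.7000]
After op 4 tick(7): ref=24.0000 raw=[19.2000 21.6000 26.4000]
Drift of clock 0 after op 4: 19.2000 - 24.0000 = -4.8000

Answer: -4.8000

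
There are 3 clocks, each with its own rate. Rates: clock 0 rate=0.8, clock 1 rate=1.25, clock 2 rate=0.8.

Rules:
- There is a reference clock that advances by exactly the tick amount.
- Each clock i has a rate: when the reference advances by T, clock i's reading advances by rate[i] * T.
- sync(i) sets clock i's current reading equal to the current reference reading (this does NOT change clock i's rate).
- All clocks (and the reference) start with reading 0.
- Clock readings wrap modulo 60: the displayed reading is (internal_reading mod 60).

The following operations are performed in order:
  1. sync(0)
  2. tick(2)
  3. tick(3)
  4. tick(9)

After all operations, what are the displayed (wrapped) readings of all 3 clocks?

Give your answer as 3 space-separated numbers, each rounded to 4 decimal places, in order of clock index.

Answer: 11.2000 17.5000 11.2000

Derivation:
After op 1 sync(0): ref=0.0000 raw=[0.0000 0.0000 0.0000]
After op 2 tick(2): ref=2.0000 raw=[1.6000 2.5000 1.6000]
After op 3 tick(3): ref=5.0000 raw=[4.0000 6.2500 4.0000]
After op 4 tick(9): ref=14.0000 raw=[11.2000 17.5000 11.2000]
Wrap final raw readings (mod 60): 11.2000 mod 60 = 11.2000; 17.5000 mod 60 = 17.5000; 11.2000 mod 60 = 11.2000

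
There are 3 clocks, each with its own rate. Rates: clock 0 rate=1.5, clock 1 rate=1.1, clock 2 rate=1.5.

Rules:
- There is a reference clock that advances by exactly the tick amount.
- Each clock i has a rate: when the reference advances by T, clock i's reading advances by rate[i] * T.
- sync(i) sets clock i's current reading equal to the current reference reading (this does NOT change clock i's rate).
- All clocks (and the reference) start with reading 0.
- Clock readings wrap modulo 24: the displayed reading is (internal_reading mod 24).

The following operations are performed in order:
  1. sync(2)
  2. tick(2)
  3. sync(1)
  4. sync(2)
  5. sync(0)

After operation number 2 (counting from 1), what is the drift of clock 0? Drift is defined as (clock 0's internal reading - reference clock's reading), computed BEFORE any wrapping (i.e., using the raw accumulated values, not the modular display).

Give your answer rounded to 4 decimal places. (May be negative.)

Answer: 1.0000

Derivation:
After op 1 sync(2): ref=0.0000 raw=[0.0000 0.0000 0.0000]
After op 2 tick(2): ref=2.0000 raw=[3.0000 2.2000 3.0000]
Drift of clock 0 after op 2: 3.0000 - 2.0000 = 1.0000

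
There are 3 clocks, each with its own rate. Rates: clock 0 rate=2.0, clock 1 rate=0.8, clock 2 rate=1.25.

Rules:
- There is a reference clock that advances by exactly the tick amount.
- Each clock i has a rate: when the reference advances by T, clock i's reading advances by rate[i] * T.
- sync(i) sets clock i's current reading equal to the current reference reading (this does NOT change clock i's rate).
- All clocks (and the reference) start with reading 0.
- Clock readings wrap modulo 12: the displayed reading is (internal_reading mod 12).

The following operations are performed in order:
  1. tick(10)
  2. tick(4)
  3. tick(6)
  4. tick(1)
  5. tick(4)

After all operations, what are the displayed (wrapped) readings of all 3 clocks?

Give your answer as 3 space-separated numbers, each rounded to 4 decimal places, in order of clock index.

After op 1 tick(10): ref=10.0000 raw=[20.0000 8.0000 12.5000]
After op 2 tick(4): ref=14.0000 raw=[28.0000 11.2000 17.5000]
After op 3 tick(6): ref=20.0000 raw=[40.0000 16.0000 25.0000]
After op 4 tick(1): ref=21.0000 raw=[42.0000 16.8000 26.2500]
After op 5 tick(4): ref=25.0000 raw=[50.0000 20.0000 31.2500]
Wrap final raw readings (mod 12): 50.0000 mod 12 = 2.0000; 20.0000 mod 12 = 8.0000; 31.2500 mod 12 = 7.2500

Answer: 2.0000 8.0000 7.2500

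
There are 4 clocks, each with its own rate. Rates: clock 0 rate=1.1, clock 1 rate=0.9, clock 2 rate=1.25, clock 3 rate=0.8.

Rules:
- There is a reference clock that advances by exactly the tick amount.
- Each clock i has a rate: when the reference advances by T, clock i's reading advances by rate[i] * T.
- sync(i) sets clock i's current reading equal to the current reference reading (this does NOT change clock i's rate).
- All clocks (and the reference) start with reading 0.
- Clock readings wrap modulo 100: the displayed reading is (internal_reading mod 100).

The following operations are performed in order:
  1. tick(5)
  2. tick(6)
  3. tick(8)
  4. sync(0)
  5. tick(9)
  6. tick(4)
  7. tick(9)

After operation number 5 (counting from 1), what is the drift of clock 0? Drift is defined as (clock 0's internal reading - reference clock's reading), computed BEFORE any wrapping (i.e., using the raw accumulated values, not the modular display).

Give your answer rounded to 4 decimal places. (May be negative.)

Answer: 0.9000

Derivation:
After op 1 tick(5): ref=5.0000 raw=[5.5000 4.5000 6.2500 4.0000]
After op 2 tick(6): ref=11.0000 raw=[12.1000 9.9000 13.7500 8.8000]
After op 3 tick(8): ref=19.0000 raw=[20.9000 17.1000 23.7500 15.2000]
After op 4 sync(0): ref=19.0000 raw=[19.0000 17.1000 23.7500 15.2000]
After op 5 tick(9): ref=28.0000 raw=[28.9000 25.2000 35.0000 22.4000]
Drift of clock 0 after op 5: 28.9000 - 28.0000 = 0.9000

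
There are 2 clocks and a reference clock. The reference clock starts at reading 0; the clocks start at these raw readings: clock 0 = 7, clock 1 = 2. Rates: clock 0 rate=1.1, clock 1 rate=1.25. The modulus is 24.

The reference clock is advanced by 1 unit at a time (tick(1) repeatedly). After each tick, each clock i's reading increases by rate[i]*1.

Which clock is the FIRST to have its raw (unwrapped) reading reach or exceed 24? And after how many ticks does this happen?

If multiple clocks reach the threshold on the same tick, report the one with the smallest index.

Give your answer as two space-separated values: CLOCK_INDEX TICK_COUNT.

clock 0: start=7, rate=1.1, needs 24-7 = 17; ticks = ceil(17/1.1) = ceil(15.4545) = 16; reading at tick 16 = 7 + 1.1*16 = 24.6000
clock 1: start=2, rate=1.25, needs 24-2 = 22; ticks = ceil(22/1.25) = ceil(17.6000) = 18; reading at tick 18 = 2 + 1.25*18 = 24.5000
Minimum tick count = 16; winners = [0]; smallest index = 0

Answer: 0 16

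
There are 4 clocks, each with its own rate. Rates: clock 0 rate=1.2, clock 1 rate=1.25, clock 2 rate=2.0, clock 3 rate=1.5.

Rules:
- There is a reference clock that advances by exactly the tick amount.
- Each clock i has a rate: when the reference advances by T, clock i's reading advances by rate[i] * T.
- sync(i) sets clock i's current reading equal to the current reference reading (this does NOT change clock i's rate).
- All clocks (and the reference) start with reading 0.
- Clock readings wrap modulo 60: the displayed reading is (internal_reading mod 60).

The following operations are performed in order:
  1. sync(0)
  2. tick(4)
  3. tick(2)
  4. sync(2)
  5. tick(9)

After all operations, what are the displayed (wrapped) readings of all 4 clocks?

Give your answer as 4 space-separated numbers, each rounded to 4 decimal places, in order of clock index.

After op 1 sync(0): ref=0.0000 raw=[0.0000 0.0000 0.0000 0.0000]
After op 2 tick(4): ref=4.0000 raw=[4.8000 5.0000 8.0000 6.0000]
After op 3 tick(2): ref=6.0000 raw=[7.2000 7.5000 12.0000 9.0000]
After op 4 sync(2): ref=6.0000 raw=[7.2000 7.5000 6.0000 9.0000]
After op 5 tick(9): ref=15.0000 raw=[18.0000 18.7500 24.0000 22.5000]
Wrap final raw readings (mod 60): 18.0000 mod 60 = 18.0000; 18.7500 mod 60 = 18.7500; 24.0000 mod 60 = 24.0000; 22.5000 mod 60 = 22.5000

Answer: 18.0000 18.7500 24.0000 22.5000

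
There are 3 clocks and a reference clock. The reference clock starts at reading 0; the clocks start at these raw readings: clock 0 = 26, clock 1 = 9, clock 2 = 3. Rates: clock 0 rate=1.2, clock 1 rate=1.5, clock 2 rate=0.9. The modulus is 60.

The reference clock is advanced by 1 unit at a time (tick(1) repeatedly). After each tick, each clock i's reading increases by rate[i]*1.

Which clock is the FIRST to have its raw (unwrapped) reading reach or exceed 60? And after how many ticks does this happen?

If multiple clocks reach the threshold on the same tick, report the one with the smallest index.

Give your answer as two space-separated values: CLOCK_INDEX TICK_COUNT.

Answer: 0 29

Derivation:
clock 0: start=26, rate=1.2, needs 60-26 = 34; ticks = ceil(34/1.2) = ceil(28.3333) = 29; reading at tick 29 = 26 + 1.2*29 = 60.8000
clock 1: start=9, rate=1.5, needs 60-9 = 51; ticks = ceil(51/1.5) = ceil(34.0000) = 34; reading at tick 34 = 9 + 1.5*34 = 60.0000
clock 2: start=3, rate=0.9, needs 60-3 = 57; ticks = ceil(57/0.9) = ceil(63.3333) = 64; reading at tick 64 = 3 + 0.9*64 = 60.6000
Minimum tick count = 29; winners = [0]; smallest index = 0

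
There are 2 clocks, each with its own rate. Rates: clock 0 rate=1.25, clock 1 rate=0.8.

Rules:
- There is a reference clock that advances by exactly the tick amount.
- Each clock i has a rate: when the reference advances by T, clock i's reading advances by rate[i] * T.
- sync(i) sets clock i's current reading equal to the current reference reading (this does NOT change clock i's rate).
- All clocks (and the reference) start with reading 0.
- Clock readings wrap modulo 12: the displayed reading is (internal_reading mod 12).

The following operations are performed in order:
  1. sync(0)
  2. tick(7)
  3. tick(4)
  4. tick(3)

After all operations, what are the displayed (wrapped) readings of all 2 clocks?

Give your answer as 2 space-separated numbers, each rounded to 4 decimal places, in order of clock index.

Answer: 5.5000 11.2000

Derivation:
After op 1 sync(0): ref=0.0000 raw=[0.0000 0.0000]
After op 2 tick(7): ref=7.0000 raw=[8.7500 5.6000]
After op 3 tick(4): ref=11.0000 raw=[13.7500 8.8000]
After op 4 tick(3): ref=14.0000 raw=[17.5000 11.2000]
Wrap final raw readings (mod 12): 17.5000 mod 12 = 5.5000; 11.2000 mod 12 = 11.2000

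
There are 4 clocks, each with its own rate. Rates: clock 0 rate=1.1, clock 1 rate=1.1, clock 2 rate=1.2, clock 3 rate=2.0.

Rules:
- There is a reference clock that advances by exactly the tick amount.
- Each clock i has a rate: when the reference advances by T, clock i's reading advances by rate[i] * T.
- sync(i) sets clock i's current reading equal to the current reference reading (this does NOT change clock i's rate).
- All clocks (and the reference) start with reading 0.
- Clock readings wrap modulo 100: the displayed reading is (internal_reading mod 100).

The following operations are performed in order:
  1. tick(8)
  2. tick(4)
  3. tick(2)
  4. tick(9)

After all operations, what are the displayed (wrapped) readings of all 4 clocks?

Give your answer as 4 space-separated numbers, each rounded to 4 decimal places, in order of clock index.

Answer: 25.3000 25.3000 27.6000 46.0000

Derivation:
After op 1 tick(8): ref=8.0000 raw=[8.8000 8.8000 9.6000 16.0000]
After op 2 tick(4): ref=12.0000 raw=[13.2000 13.2000 14.4000 24.0000]
After op 3 tick(2): ref=14.0000 raw=[15.4000 15.4000 16.8000 28.0000]
After op 4 tick(9): ref=23.0000 raw=[25.3000 25.3000 27.6000 46.0000]
Wrap final raw readings (mod 100): 25.3000 mod 100 = 25.3000; 25.3000 mod 100 = 25.3000; 27.6000 mod 100 = 27.6000; 46.0000 mod 100 = 46.0000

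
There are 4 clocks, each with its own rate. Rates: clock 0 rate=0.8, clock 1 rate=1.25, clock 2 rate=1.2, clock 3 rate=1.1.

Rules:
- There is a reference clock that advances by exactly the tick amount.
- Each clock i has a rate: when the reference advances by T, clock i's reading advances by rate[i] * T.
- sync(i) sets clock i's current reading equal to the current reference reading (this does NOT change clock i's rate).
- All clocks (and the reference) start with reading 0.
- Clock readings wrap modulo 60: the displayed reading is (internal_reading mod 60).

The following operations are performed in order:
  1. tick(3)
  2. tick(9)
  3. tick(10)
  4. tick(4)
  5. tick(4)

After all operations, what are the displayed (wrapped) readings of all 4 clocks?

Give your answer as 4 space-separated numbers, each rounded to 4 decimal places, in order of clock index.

Answer: 24.0000 37.5000 36.0000 33.0000

Derivation:
After op 1 tick(3): ref=3.0000 raw=[2.4000 3.7500 3.6000 3.3000]
After op 2 tick(9): ref=12.0000 raw=[9.6000 15.0000 14.4000 13.2000]
After op 3 tick(10): ref=22.0000 raw=[17.6000 27.5000 26.4000 24.2000]
After op 4 tick(4): ref=26.0000 raw=[20.8000 32.5000 31.2000 28.6000]
After op 5 tick(4): ref=30.0000 raw=[24.0000 37.5000 36.0000 33.0000]
Wrap final raw readings (mod 60): 24.0000 mod 60 = 24.0000; 37.5000 mod 60 = 37.5000; 36.0000 mod 60 = 36.0000; 33.0000 mod 60 = 33.0000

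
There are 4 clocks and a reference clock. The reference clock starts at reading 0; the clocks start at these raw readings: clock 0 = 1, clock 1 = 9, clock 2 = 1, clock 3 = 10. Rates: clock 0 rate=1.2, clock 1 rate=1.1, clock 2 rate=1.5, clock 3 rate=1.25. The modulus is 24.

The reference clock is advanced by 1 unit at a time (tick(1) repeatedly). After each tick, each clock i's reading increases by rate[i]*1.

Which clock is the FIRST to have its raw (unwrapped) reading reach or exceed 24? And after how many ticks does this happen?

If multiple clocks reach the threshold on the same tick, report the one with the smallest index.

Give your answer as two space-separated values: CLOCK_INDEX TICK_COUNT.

Answer: 3 12

Derivation:
clock 0: start=1, rate=1.2, needs 24-1 = 23; ticks = ceil(23/1.2) = ceil(19.1667) = 20; reading at tick 20 = 1 + 1.2*20 = 25.0000
clock 1: start=9, rate=1.1, needs 24-9 = 15; ticks = ceil(15/1.1) = ceil(13.6364) = 14; reading at tick 14 = 9 + 1.1*14 = 24.4000
clock 2: start=1, rate=1.5, needs 24-1 = 23; ticks = ceil(23/1.5) = ceil(15.3333) = 16; reading at tick 16 = 1 + 1.5*16 = 25.0000
clock 3: start=10, rate=1.25, needs 24-10 = 14; ticks = ceil(14/1.25) = ceil(11.2000) = 12; reading at tick 12 = 10 + 1.25*12 = 25.0000
Minimum tick count = 12; winners = [3]; smallest index = 3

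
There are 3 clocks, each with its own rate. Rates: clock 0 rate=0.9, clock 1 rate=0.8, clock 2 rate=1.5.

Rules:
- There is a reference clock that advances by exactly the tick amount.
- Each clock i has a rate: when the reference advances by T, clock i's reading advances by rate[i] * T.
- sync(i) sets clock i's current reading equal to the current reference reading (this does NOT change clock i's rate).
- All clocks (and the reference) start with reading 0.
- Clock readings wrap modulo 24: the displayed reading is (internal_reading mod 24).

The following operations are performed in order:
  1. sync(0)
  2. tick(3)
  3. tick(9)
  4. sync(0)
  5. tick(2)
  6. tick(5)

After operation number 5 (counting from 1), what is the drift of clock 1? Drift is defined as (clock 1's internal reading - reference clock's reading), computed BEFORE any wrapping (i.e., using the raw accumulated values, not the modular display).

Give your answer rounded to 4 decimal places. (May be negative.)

Answer: -2.8000

Derivation:
After op 1 sync(0): ref=0.0000 raw=[0.0000 0.0000 0.0000]
After op 2 tick(3): ref=3.0000 raw=[2.7000 2.4000 4.5000]
After op 3 tick(9): ref=12.0000 raw=[10.8000 9.6000 18.0000]
After op 4 sync(0): ref=12.0000 raw=[12.0000 9.6000 18.0000]
After op 5 tick(2): ref=14.0000 raw=[13.8000 11.2000 21.0000]
Drift of clock 1 after op 5: 11.2000 - 14.0000 = -2.8000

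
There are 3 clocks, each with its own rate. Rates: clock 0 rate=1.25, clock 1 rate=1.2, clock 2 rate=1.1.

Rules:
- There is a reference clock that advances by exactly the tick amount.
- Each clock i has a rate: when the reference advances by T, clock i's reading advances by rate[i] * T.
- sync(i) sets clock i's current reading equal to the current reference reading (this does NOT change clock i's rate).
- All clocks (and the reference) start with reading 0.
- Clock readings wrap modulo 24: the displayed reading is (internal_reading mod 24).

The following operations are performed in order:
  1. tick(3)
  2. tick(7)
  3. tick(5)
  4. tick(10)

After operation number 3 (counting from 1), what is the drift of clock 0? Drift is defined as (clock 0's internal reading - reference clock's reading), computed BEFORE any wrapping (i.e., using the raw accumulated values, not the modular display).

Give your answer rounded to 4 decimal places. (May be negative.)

After op 1 tick(3): ref=3.0000 raw=[3.7500 3.6000 3.3000]
After op 2 tick(7): ref=10.0000 raw=[12.5000 12.0000 11.0000]
After op 3 tick(5): ref=15.0000 raw=[18.7500 18.0000 16.5000]
Drift of clock 0 after op 3: 18.7500 - 15.0000 = 3.7500

Answer: 3.7500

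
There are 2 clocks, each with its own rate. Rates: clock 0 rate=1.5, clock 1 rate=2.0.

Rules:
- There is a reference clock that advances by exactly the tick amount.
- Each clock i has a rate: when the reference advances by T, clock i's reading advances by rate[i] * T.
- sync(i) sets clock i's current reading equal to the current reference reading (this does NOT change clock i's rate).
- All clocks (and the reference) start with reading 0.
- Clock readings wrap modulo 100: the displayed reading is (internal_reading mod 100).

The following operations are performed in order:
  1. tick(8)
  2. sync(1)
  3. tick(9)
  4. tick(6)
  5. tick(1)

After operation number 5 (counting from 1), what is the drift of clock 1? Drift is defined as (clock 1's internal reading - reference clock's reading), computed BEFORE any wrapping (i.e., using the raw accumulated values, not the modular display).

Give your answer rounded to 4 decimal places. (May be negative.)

Answer: 16.0000

Derivation:
After op 1 tick(8): ref=8.0000 raw=[12.0000 16.0000]
After op 2 sync(1): ref=8.0000 raw=[12.0000 8.0000]
After op 3 tick(9): ref=17.0000 raw=[25.5000 26.0000]
After op 4 tick(6): ref=23.0000 raw=[34.5000 38.0000]
After op 5 tick(1): ref=24.0000 raw=[36.0000 40.0000]
Drift of clock 1 after op 5: 40.0000 - 24.0000 = 16.0000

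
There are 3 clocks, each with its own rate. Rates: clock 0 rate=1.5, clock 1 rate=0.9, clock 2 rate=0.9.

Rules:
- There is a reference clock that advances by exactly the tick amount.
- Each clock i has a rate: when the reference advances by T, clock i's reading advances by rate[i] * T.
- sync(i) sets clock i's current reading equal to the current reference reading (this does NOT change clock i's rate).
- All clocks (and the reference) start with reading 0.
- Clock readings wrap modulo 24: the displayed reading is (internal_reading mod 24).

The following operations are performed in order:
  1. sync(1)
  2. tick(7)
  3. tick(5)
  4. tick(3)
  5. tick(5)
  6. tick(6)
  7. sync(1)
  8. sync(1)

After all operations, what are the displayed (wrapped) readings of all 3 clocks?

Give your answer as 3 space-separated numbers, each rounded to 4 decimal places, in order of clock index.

After op 1 sync(1): ref=0.0000 raw=[0.0000 0.0000 0.0000]
After op 2 tick(7): ref=7.0000 raw=[10.5000 6.3000 6.3000]
After op 3 tick(5): ref=12.0000 raw=[18.0000 10.8000 10.8000]
After op 4 tick(3): ref=15.0000 raw=[22.5000 13.5000 13.5000]
After op 5 tick(5): ref=20.0000 raw=[30.0000 18.0000 18.0000]
After op 6 tick(6): ref=26.0000 raw=[39.0000 23.4000 23.4000]
After op 7 sync(1): ref=26.0000 raw=[39.0000 26.0000 23.4000]
After op 8 sync(1): ref=26.0000 raw=[39.0000 26.0000 23.4000]
Wrap final raw readings (mod 24): 39.0000 mod 24 = 15.0000; 26.0000 mod 24 = 2.0000; 23.4000 mod 24 = 23.4000

Answer: 15.0000 2.0000 23.4000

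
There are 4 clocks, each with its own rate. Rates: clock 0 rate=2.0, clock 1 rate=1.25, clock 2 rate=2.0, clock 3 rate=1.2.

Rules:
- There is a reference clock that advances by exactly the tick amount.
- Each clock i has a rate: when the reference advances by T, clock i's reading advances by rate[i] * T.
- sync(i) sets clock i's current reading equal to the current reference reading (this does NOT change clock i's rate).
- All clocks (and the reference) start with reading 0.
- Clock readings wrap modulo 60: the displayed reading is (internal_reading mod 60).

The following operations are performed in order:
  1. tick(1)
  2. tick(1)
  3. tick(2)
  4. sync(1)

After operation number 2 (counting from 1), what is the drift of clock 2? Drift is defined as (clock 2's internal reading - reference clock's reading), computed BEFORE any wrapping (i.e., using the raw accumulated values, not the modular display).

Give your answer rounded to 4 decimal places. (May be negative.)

After op 1 tick(1): ref=1.0000 raw=[2.0000 1.2500 2.0000 1.2000]
After op 2 tick(1): ref=2.0000 raw=[4.0000 2.5000 4.0000 2.4000]
Drift of clock 2 after op 2: 4.0000 - 2.0000 = 2.0000

Answer: 2.0000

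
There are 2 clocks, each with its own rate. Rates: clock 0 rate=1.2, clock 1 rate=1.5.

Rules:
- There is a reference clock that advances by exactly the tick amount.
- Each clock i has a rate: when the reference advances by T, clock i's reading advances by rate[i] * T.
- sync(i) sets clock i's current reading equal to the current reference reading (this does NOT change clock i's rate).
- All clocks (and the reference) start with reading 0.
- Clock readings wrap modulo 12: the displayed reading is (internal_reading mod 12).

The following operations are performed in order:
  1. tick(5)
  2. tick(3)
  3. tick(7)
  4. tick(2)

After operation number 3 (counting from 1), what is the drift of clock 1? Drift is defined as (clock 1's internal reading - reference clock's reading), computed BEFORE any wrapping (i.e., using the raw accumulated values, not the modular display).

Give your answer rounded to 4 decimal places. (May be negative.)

After op 1 tick(5): ref=5.0000 raw=[6.0000 7.5000]
After op 2 tick(3): ref=8.0000 raw=[9.6000 12.0000]
After op 3 tick(7): ref=15.0000 raw=[18.0000 22.5000]
Drift of clock 1 after op 3: 22.5000 - 15.0000 = 7.5000

Answer: 7.5000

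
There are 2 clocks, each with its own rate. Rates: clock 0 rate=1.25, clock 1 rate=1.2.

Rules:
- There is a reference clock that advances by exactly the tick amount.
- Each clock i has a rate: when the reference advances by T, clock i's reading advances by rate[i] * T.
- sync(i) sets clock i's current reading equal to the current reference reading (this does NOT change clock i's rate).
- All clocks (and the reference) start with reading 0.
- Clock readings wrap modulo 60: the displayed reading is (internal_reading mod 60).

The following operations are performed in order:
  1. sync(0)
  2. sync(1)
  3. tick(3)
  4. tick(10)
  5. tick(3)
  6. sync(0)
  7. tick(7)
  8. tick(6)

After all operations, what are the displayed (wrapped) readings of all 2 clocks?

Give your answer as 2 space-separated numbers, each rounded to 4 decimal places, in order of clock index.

Answer: 32.2500 34.8000

Derivation:
After op 1 sync(0): ref=0.0000 raw=[0.0000 0.0000]
After op 2 sync(1): ref=0.0000 raw=[0.0000 0.0000]
After op 3 tick(3): ref=3.0000 raw=[3.7500 3.6000]
After op 4 tick(10): ref=13.0000 raw=[16.2500 15.6000]
After op 5 tick(3): ref=16.0000 raw=[20.0000 19.2000]
After op 6 sync(0): ref=16.0000 raw=[16.0000 19.2000]
After op 7 tick(7): ref=23.0000 raw=[24.7500 27.6000]
After op 8 tick(6): ref=29.0000 raw=[32.2500 34.8000]
Wrap final raw readings (mod 60): 32.2500 mod 60 = 32.2500; 34.8000 mod 60 = 34.8000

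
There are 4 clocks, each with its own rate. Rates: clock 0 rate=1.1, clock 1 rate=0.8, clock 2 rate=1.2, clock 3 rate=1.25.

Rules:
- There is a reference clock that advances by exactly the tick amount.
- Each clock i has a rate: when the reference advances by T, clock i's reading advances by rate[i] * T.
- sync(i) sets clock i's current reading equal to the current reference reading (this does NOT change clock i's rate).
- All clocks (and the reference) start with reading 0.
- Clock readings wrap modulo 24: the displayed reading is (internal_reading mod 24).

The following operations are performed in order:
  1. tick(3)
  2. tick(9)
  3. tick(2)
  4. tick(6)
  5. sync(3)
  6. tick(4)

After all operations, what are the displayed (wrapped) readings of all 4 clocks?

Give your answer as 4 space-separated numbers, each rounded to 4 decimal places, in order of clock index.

After op 1 tick(3): ref=3.0000 raw=[3.3000 2.4000 3.6000 3.7500]
After op 2 tick(9): ref=12.0000 raw=[13.2000 9.6000 14.4000 15.0000]
After op 3 tick(2): ref=14.0000 raw=[15.4000 11.2000 16.8000 17.5000]
After op 4 tick(6): ref=20.0000 raw=[22.0000 16.0000 24.0000 25.0000]
After op 5 sync(3): ref=20.0000 raw=[22.0000 16.0000 24.0000 20.0000]
After op 6 tick(4): ref=24.0000 raw=[26.4000 19.2000 28.8000 25.0000]
Wrap final raw readings (mod 24): 26.4000 mod 24 = 2.4000; 19.2000 mod 24 = 19.2000; 28.8000 mod 24 = 4.8000; 25.0000 mod 24 = 1.0000

Answer: 2.4000 19.2000 4.8000 1.0000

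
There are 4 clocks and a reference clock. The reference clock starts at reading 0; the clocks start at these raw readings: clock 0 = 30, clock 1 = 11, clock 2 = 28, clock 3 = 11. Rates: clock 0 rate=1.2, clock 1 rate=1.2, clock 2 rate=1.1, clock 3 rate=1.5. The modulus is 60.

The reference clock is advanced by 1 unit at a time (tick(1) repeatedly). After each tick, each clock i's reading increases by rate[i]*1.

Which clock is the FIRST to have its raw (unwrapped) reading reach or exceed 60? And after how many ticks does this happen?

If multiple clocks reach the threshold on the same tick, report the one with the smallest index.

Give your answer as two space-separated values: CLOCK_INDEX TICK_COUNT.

clock 0: start=30, rate=1.2, needs 60-30 = 30; ticks = ceil(30/1.2) = ceil(25.0000) = 25; reading at tick 25 = 30 + 1.2*25 = 60.0000
clock 1: start=11, rate=1.2, needs 60-11 = 49; ticks = ceil(49/1.2) = ceil(40.8333) = 41; reading at tick 41 = 11 + 1.2*41 = 60.2000
clock 2: start=28, rate=1.1, needs 60-28 = 32; ticks = ceil(32/1.1) = ceil(29.0909) = 30; reading at tick 30 = 28 + 1.1*30 = 61.0000
clock 3: start=11, rate=1.5, needs 60-11 = 49; ticks = ceil(49/1.5) = ceil(32.6667) = 33; reading at tick 33 = 11 + 1.5*33 = 60.5000
Minimum tick count = 25; winners = [0]; smallest index = 0

Answer: 0 25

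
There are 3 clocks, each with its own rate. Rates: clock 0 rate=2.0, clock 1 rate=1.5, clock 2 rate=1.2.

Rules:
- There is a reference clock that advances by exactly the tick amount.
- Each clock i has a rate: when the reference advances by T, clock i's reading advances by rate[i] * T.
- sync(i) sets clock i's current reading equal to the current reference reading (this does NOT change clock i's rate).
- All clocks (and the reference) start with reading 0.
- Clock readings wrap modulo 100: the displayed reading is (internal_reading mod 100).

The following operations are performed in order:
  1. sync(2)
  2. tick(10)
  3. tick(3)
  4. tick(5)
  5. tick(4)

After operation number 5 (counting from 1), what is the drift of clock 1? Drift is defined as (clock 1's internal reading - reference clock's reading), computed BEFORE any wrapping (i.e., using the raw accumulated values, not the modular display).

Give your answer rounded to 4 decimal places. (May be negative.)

Answer: 11.0000

Derivation:
After op 1 sync(2): ref=0.0000 raw=[0.0000 0.0000 0.0000]
After op 2 tick(10): ref=10.0000 raw=[20.0000 15.0000 12.0000]
After op 3 tick(3): ref=13.0000 raw=[26.0000 19.5000 15.6000]
After op 4 tick(5): ref=18.0000 raw=[36.0000 27.0000 21.6000]
After op 5 tick(4): ref=22.0000 raw=[44.0000 33.0000 26.4000]
Drift of clock 1 after op 5: 33.0000 - 22.0000 = 11.0000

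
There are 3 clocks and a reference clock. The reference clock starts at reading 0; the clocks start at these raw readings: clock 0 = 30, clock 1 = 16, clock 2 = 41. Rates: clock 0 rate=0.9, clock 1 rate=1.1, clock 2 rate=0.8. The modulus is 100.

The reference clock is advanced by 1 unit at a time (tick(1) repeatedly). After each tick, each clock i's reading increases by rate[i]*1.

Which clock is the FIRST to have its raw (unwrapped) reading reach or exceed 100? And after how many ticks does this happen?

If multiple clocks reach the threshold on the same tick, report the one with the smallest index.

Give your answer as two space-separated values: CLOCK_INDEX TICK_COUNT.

clock 0: start=30, rate=0.9, needs 100-30 = 70; ticks = ceil(70/0.9) = ceil(77.7778) = 78; reading at tick 78 = 30 + 0.9*78 = 100.2000
clock 1: start=16, rate=1.1, needs 100-16 = 84; ticks = ceil(84/1.1) = ceil(76.3636) = 77; reading at tick 77 = 16 + 1.1*77 = 100.7000
clock 2: start=41, rate=0.8, needs 100-41 = 59; ticks = ceil(59/0.8) = ceil(73.7500) = 74; reading at tick 74 = 41 + 0.8*74 = 100.2000
Minimum tick count = 74; winners = [2]; smallest index = 2

Answer: 2 74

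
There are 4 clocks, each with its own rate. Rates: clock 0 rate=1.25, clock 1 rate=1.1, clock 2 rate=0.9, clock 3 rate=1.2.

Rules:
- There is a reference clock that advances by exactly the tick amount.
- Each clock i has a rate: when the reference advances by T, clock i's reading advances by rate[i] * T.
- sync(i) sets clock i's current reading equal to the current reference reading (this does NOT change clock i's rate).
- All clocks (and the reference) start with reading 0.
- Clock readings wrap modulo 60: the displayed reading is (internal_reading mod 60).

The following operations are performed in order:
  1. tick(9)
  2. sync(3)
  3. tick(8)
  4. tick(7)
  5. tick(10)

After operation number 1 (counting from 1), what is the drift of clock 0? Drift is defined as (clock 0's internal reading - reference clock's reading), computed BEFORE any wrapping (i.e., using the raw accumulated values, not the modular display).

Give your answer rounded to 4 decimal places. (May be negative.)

After op 1 tick(9): ref=9.0000 raw=[11.2500 9.9000 8.1000 10.8000]
Drift of clock 0 after op 1: 11.2500 - 9.0000 = 2.2500

Answer: 2.2500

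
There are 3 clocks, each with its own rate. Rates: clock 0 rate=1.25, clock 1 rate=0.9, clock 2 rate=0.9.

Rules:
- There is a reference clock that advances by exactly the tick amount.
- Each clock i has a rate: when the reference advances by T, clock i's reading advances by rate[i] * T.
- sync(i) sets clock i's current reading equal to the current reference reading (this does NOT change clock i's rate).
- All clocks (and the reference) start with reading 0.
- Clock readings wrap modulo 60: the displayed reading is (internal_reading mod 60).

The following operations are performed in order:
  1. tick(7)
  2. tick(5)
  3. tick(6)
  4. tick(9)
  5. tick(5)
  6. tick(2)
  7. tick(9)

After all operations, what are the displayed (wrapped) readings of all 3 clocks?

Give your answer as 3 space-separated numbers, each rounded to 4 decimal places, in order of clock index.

After op 1 tick(7): ref=7.0000 raw=[8.7500 6.3000 6.3000]
After op 2 tick(5): ref=12.0000 raw=[15.0000 10.8000 10.8000]
After op 3 tick(6): ref=18.0000 raw=[22.5000 16.2000 16.2000]
After op 4 tick(9): ref=27.0000 raw=[33.7500 24.3000 24.3000]
After op 5 tick(5): ref=32.0000 raw=[40.0000 28.8000 28.8000]
After op 6 tick(2): ref=34.0000 raw=[42.5000 30.6000 30.6000]
After op 7 tick(9): ref=43.0000 raw=[53.7500 38.7000 38.7000]
Wrap final raw readings (mod 60): 53.7500 mod 60 = 53.7500; 38.7000 mod 60 = 38.7000; 38.7000 mod 60 = 38.7000

Answer: 53.7500 38.7000 38.7000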